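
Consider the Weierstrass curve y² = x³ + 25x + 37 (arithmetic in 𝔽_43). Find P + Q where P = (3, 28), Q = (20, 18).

(26, 26)

(3, 28) + (20, 18). λ = (18 - 28)/(20 - 3) ≡ 33/17 mod 43. 17⁻¹ ≡ 38 (mod 43) since 17·38 = 646 ≡ 1, so λ ≡ 7.
  x = λ² - 3 - 20 = 49 - 23 ≡ 26; y = λ·(3 - 26) - 28 ≡ 26. → (26, 26)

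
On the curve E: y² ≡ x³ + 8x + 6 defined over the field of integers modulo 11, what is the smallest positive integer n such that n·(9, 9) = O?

9

2P: tangent at (9, 9): λ = (3·9² + 8)/(2·9) ≡ 9/7. 7⁻¹ ≡ 8 (mod 11), so λ ≡ 9·8 ≡ 6.
  x = λ² - 9 - 9 = 36 - 18 ≡ 7; y = λ·(9 - 7) - 9 ≡ 3. → (7, 3)
3P: (7, 3) + (9, 9). λ = (9 - 3)/(9 - 7) ≡ 6/2 mod 11. 2⁻¹ ≡ 6 (mod 11), so λ ≡ 3.
  x = λ² - 7 - 9 = 9 - 16 ≡ 4; y = λ·(7 - 4) - 3 ≡ 6. → (4, 6)
4P: (4, 6) + (9, 9). λ = (9 - 6)/(9 - 4) ≡ 3/5 mod 11. 5⁻¹ ≡ 9 (mod 11) since 5·9 = 45 ≡ 1, so λ ≡ 5.
  x = λ² - 4 - 9 = 25 - 13 ≡ 1; y = λ·(4 - 1) - 6 ≡ 9. → (1, 9)
5P: (1, 9) + (9, 9). λ = (9 - 9)/(9 - 1) ≡ 0/8 mod 11. 8⁻¹ ≡ 7 (mod 11) since 8·7 = 56 ≡ 1, so λ ≡ 0.
  x = λ² - 1 - 9 = 0 - 10 ≡ 1; y = λ·(1 - 1) - 9 ≡ 2. → (1, 2)
6P: (1, 2) + (9, 9). λ = (9 - 2)/(9 - 1) ≡ 7/8 mod 11. 8⁻¹ ≡ 7 (mod 11), so λ ≡ 5.
  x = λ² - 1 - 9 = 25 - 10 ≡ 4; y = λ·(1 - 4) - 2 ≡ 5. → (4, 5)
7P: (4, 5) + (9, 9). λ = (9 - 5)/(9 - 4) ≡ 4/5 mod 11. 5⁻¹ ≡ 9 (mod 11) since 5·9 = 45 ≡ 1, so λ ≡ 3.
  x = λ² - 4 - 9 = 9 - 13 ≡ 7; y = λ·(4 - 7) - 5 ≡ 8. → (7, 8)
8P: (7, 8) + (9, 9). λ = (9 - 8)/(9 - 7) ≡ 1/2 mod 11. 2⁻¹ ≡ 6 (mod 11), so λ ≡ 6.
  x = λ² - 7 - 9 = 36 - 16 ≡ 9; y = λ·(7 - 9) - 8 ≡ 2. → (9, 2)
9P: (9, 2) + (9, 9): same x and y₁ ≡ -y₂, so the sum is O.
9P = O, so the order is 9.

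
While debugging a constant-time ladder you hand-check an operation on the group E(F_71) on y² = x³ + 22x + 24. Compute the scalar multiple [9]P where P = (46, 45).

(35, 69)

Double-and-add on 9 = (1001)₂. Start with P = (46, 45) for the leading 1-bit.
double: tangent at (46, 45): λ = (3·46² + 22)/(2·45) ≡ 51/19. 19⁻¹ ≡ 15 (mod 71), so λ ≡ 51·15 ≡ 55.
  x = λ² - 46 - 46 = 3025 - 92 ≡ 22; y = λ·(46 - 22) - 45 ≡ 68. → (22, 68)
double: tangent at (22, 68): λ = (3·22² + 22)/(2·68) ≡ 54/65. 65⁻¹ ≡ 59 (mod 71) since 65·59 = 3835 ≡ 1, so λ ≡ 54·59 ≡ 62.
  x = λ² - 22 - 22 = 3844 - 44 ≡ 37; y = λ·(22 - 37) - 68 ≡ 67. → (37, 67)
double: tangent at (37, 67): λ = (3·37² + 22)/(2·67) ≡ 11/63. 63⁻¹ ≡ 62 (mod 71), so λ ≡ 11·62 ≡ 43.
  x = λ² - 37 - 37 = 1849 - 74 ≡ 0; y = λ·(37 - 0) - 67 ≡ 33. → (0, 33)
add P: (0, 33) + (46, 45). λ = (45 - 33)/(46 - 0) ≡ 12/46 mod 71. 46⁻¹ ≡ 17 (mod 71), so λ ≡ 62.
  x = λ² - 0 - 46 = 3844 - 46 ≡ 35; y = λ·(0 - 35) - 33 ≡ 69. → (35, 69)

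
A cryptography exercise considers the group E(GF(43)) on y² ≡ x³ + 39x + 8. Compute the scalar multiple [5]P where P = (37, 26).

Repeated addition: build up to 5P.
2P: tangent at (37, 26): λ = (3·37² + 39)/(2·26) ≡ 18/9. 9⁻¹ ≡ 24 (mod 43), so λ ≡ 18·24 ≡ 2.
  x = λ² - 37 - 37 = 4 - 74 ≡ 16; y = λ·(37 - 16) - 26 ≡ 16. → (16, 16)
3P: (16, 16) + (37, 26). λ = (26 - 16)/(37 - 16) ≡ 10/21 mod 43. 21⁻¹ ≡ 41 (mod 43), so λ ≡ 23.
  x = λ² - 16 - 37 = 529 - 53 ≡ 3; y = λ·(16 - 3) - 16 ≡ 25. → (3, 25)
4P: (3, 25) + (37, 26). λ = (26 - 25)/(37 - 3) ≡ 1/34 mod 43. 34⁻¹ ≡ 19 (mod 43), so λ ≡ 19.
  x = λ² - 3 - 37 = 361 - 40 ≡ 20; y = λ·(3 - 20) - 25 ≡ 39. → (20, 39)
5P: (20, 39) + (37, 26). λ = (26 - 39)/(37 - 20) ≡ 30/17 mod 43. 17⁻¹ ≡ 38 (mod 43), so λ ≡ 22.
  x = λ² - 20 - 37 = 484 - 57 ≡ 40; y = λ·(20 - 40) - 39 ≡ 37. → (40, 37)

(40, 37)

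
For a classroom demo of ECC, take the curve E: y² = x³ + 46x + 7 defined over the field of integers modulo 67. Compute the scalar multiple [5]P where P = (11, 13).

(49, 28)

Repeated addition: build up to 5P.
2P: tangent at (11, 13): λ = (3·11² + 46)/(2·13) ≡ 7/26. 26⁻¹ ≡ 49 (mod 67), so λ ≡ 7·49 ≡ 8.
  x = λ² - 11 - 11 = 64 - 22 ≡ 42; y = λ·(11 - 42) - 13 ≡ 7. → (42, 7)
3P: (42, 7) + (11, 13). λ = (13 - 7)/(11 - 42) ≡ 6/36 mod 67. 36⁻¹ ≡ 54 (mod 67), so λ ≡ 56.
  x = λ² - 42 - 11 = 3136 - 53 ≡ 1; y = λ·(42 - 1) - 7 ≡ 11. → (1, 11)
4P: (1, 11) + (11, 13). λ = (13 - 11)/(11 - 1) ≡ 2/10 mod 67. 10⁻¹ ≡ 47 (mod 67), so λ ≡ 27.
  x = λ² - 1 - 11 = 729 - 12 ≡ 47; y = λ·(1 - 47) - 11 ≡ 20. → (47, 20)
5P: (47, 20) + (11, 13). λ = (13 - 20)/(11 - 47) ≡ 60/31 mod 67. 31⁻¹ ≡ 13 (mod 67), so λ ≡ 43.
  x = λ² - 47 - 11 = 1849 - 58 ≡ 49; y = λ·(47 - 49) - 20 ≡ 28. → (49, 28)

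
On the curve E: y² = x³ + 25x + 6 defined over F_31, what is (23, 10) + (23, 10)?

(16, 21)

tangent at (23, 10): λ = (3·23² + 25)/(2·10) ≡ 0/20. 20⁻¹ ≡ 14 (mod 31) since 20·14 = 280 ≡ 1, so λ ≡ 0·14 ≡ 0.
  x = λ² - 23 - 23 = 0 - 46 ≡ 16; y = λ·(23 - 16) - 10 ≡ 21. → (16, 21)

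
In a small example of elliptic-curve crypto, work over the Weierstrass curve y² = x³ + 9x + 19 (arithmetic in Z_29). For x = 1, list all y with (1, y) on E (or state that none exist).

x³ + 9x + 19 = 29 ≡ 0 (mod 29).
Only y = 0 satisfies y² ≡ 0.

0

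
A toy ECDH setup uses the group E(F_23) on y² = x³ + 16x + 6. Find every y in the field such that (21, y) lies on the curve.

9, 14

x³ + 16x + 6 = 9603 ≡ 12 (mod 23).
Square roots of 12 mod 23: 9 and 14 (since 9² = 81 ≡ 12).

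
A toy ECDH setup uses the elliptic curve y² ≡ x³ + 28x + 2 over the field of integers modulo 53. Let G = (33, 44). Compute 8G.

(42, 35)

Repeated addition: build up to 8G.
2G: tangent at (33, 44): λ = (3·33² + 28)/(2·44) ≡ 9/35. 35⁻¹ ≡ 50 (mod 53), so λ ≡ 9·50 ≡ 26.
  x = λ² - 33 - 33 = 676 - 66 ≡ 27; y = λ·(33 - 27) - 44 ≡ 6. → (27, 6)
3G: (27, 6) + (33, 44). λ = (44 - 6)/(33 - 27) ≡ 38/6 mod 53. 6⁻¹ ≡ 9 (mod 53), so λ ≡ 24.
  x = λ² - 27 - 33 = 576 - 60 ≡ 39; y = λ·(27 - 39) - 6 ≡ 24. → (39, 24)
4G: (39, 24) + (33, 44). λ = (44 - 24)/(33 - 39) ≡ 20/47 mod 53. 47⁻¹ ≡ 44 (mod 53), so λ ≡ 32.
  x = λ² - 39 - 33 = 1024 - 72 ≡ 51; y = λ·(39 - 51) - 24 ≡ 16. → (51, 16)
5G: (51, 16) + (33, 44). λ = (44 - 16)/(33 - 51) ≡ 28/35 mod 53. 35⁻¹ ≡ 50 (mod 53), so λ ≡ 22.
  x = λ² - 51 - 33 = 484 - 84 ≡ 29; y = λ·(51 - 29) - 16 ≡ 44. → (29, 44)
6G: (29, 44) + (33, 44). λ = (44 - 44)/(33 - 29) ≡ 0/4 mod 53. 4⁻¹ ≡ 40 (mod 53), so λ ≡ 0.
  x = λ² - 29 - 33 = 0 - 62 ≡ 44; y = λ·(29 - 44) - 44 ≡ 9. → (44, 9)
7G: (44, 9) + (33, 44). λ = (44 - 9)/(33 - 44) ≡ 35/42 mod 53. 42⁻¹ ≡ 24 (mod 53), so λ ≡ 45.
  x = λ² - 44 - 33 = 2025 - 77 ≡ 40; y = λ·(44 - 40) - 9 ≡ 12. → (40, 12)
8G: (40, 12) + (33, 44). λ = (44 - 12)/(33 - 40) ≡ 32/46 mod 53. 46⁻¹ ≡ 15 (mod 53) since 46·15 = 690 ≡ 1, so λ ≡ 3.
  x = λ² - 40 - 33 = 9 - 73 ≡ 42; y = λ·(40 - 42) - 12 ≡ 35. → (42, 35)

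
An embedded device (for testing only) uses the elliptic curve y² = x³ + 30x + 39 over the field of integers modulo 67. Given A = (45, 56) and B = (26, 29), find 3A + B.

(33, 7)

First 3A:
Repeated addition: build up to 3A.
2A: tangent at (45, 56): λ = (3·45² + 30)/(2·56) ≡ 8/45. 45⁻¹ ≡ 3 (mod 67) since 45·3 = 135 ≡ 1, so λ ≡ 8·3 ≡ 24.
  x = λ² - 45 - 45 = 576 - 90 ≡ 17; y = λ·(45 - 17) - 56 ≡ 13. → (17, 13)
3A: (17, 13) + (45, 56). λ = (56 - 13)/(45 - 17) ≡ 43/28 mod 67. 28⁻¹ ≡ 12 (mod 67), so λ ≡ 47.
  x = λ² - 17 - 45 = 2209 - 62 ≡ 3; y = λ·(17 - 3) - 13 ≡ 42. → (3, 42)
3A = (3, 42).
Finally 3A + B:
(3, 42) + (26, 29). λ = (29 - 42)/(26 - 3) ≡ 54/23 mod 67. 23⁻¹ ≡ 35 (mod 67) since 23·35 = 805 ≡ 1, so λ ≡ 14.
  x = λ² - 3 - 26 = 196 - 29 ≡ 33; y = λ·(3 - 33) - 42 ≡ 7. → (33, 7)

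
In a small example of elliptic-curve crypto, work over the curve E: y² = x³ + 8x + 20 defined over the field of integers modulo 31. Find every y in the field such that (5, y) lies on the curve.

none

x³ + 8x + 20 = 185 ≡ 30 (mod 31).
30 is a non-residue mod 31; no y exists.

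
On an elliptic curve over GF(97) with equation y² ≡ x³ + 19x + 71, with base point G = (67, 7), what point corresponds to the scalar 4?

(1, 24)

Double-and-add on 4 = (100)₂. Start with G = (67, 7) for the leading 1-bit.
double: tangent at (67, 7): λ = (3·67² + 19)/(2·7) ≡ 3/14. 14⁻¹ ≡ 7 (mod 97), so λ ≡ 3·7 ≡ 21.
  x = λ² - 67 - 67 = 441 - 134 ≡ 16; y = λ·(67 - 16) - 7 ≡ 94. → (16, 94)
double: tangent at (16, 94): λ = (3·16² + 19)/(2·94) ≡ 11/91. 91⁻¹ ≡ 16 (mod 97), so λ ≡ 11·16 ≡ 79.
  x = λ² - 16 - 16 = 6241 - 32 ≡ 1; y = λ·(16 - 1) - 94 ≡ 24. → (1, 24)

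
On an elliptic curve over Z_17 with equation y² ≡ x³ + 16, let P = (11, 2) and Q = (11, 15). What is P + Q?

The two points share x = 11 and their y-coordinates satisfy 2 + 15 ≡ 0 (mod 17), so they are inverses. Their sum is ∞.

O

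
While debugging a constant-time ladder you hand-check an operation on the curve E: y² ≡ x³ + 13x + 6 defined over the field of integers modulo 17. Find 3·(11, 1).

(14, 5)

Write G = (11, 1).
Repeated addition: build up to 3G.
2G: tangent at (11, 1): λ = (3·11² + 13)/(2·1) ≡ 2/2. 2⁻¹ ≡ 9 (mod 17), so λ ≡ 2·9 ≡ 1.
  x = λ² - 11 - 11 = 1 - 22 ≡ 13; y = λ·(11 - 13) - 1 ≡ 14. → (13, 14)
3G: (13, 14) + (11, 1). λ = (1 - 14)/(11 - 13) ≡ 4/15 mod 17. 15⁻¹ ≡ 8 (mod 17), so λ ≡ 15.
  x = λ² - 13 - 11 = 225 - 24 ≡ 14; y = λ·(13 - 14) - 14 ≡ 5. → (14, 5)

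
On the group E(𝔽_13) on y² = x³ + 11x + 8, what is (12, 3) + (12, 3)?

tangent at (12, 3): λ = (3·12² + 11)/(2·3) ≡ 1/6. 6⁻¹ ≡ 11 (mod 13), so λ ≡ 1·11 ≡ 11.
  x = λ² - 12 - 12 = 121 - 24 ≡ 6; y = λ·(12 - 6) - 3 ≡ 11. → (6, 11)

(6, 11)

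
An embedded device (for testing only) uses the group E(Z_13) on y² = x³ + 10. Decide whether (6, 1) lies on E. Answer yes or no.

no

y² = 1² ≡ 1; x³ + 0x + 10 = 226 ≡ 5 (mod 13). 1 ≠ 5.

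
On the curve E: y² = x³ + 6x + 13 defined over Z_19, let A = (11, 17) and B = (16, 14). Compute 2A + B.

First 2A:
Repeated addition: build up to 2A.
2A: tangent at (11, 17): λ = (3·11² + 6)/(2·17) ≡ 8/15. 15⁻¹ ≡ 14 (mod 19), so λ ≡ 8·14 ≡ 17.
  x = λ² - 11 - 11 = 289 - 22 ≡ 1; y = λ·(11 - 1) - 17 ≡ 1. → (1, 1)
2A = (1, 1).
Finally 2A + B:
(1, 1) + (16, 14). λ = (14 - 1)/(16 - 1) ≡ 13/15 mod 19. 15⁻¹ ≡ 14 (mod 19), so λ ≡ 11.
  x = λ² - 1 - 16 = 121 - 17 ≡ 9; y = λ·(1 - 9) - 1 ≡ 6. → (9, 6)

(9, 6)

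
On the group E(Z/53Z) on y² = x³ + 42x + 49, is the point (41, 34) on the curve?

yes

y² = 34² ≡ 43; x³ + 42x + 49 = 70692 ≡ 43 (mod 53). 43 = 43.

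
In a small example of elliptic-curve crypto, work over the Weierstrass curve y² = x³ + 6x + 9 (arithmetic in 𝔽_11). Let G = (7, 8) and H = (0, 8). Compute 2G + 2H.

(7, 3)

First 2G:
Repeated addition: build up to 2G.
2G: tangent at (7, 8): λ = (3·7² + 6)/(2·8) ≡ 10/5. 5⁻¹ ≡ 9 (mod 11) since 5·9 = 45 ≡ 1, so λ ≡ 10·9 ≡ 2.
  x = λ² - 7 - 7 = 4 - 14 ≡ 1; y = λ·(7 - 1) - 8 ≡ 4. → (1, 4)
2G = (1, 4).
Next 2H:
Repeated addition: build up to 2H.
2H: tangent at (0, 8): λ = (3·0² + 6)/(2·8) ≡ 6/5. 5⁻¹ ≡ 9 (mod 11) since 5·9 = 45 ≡ 1, so λ ≡ 6·9 ≡ 10.
  x = λ² - 0 - 0 = 100 - 0 ≡ 1; y = λ·(0 - 1) - 8 ≡ 4. → (1, 4)
2H = (1, 4).
Finally 2G + 2H:
tangent at (1, 4): λ = (3·1² + 6)/(2·4) ≡ 9/8. 8⁻¹ ≡ 7 (mod 11) since 8·7 = 56 ≡ 1, so λ ≡ 9·7 ≡ 8.
  x = λ² - 1 - 1 = 64 - 2 ≡ 7; y = λ·(1 - 7) - 4 ≡ 3. → (7, 3)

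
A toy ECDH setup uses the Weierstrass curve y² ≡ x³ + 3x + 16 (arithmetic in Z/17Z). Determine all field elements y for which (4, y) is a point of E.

x³ + 3x + 16 = 92 ≡ 7 (mod 17).
7 is a non-residue mod 17; no y exists.

none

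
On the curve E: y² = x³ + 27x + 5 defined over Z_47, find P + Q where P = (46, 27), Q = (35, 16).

(46, 27) + (35, 16). λ = (16 - 27)/(35 - 46) ≡ 36/36 mod 47. 36⁻¹ ≡ 17 (mod 47), so λ ≡ 1.
  x = λ² - 46 - 35 = 1 - 81 ≡ 14; y = λ·(46 - 14) - 27 ≡ 5. → (14, 5)

(14, 5)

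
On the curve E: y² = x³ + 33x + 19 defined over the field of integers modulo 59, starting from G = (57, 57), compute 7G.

(40, 47)

Repeated addition: build up to 7G.
2G: tangent at (57, 57): λ = (3·57² + 33)/(2·57) ≡ 45/55. 55⁻¹ ≡ 44 (mod 59) since 55·44 = 2420 ≡ 1, so λ ≡ 45·44 ≡ 33.
  x = λ² - 57 - 57 = 1089 - 114 ≡ 31; y = λ·(57 - 31) - 57 ≡ 34. → (31, 34)
3G: (31, 34) + (57, 57). λ = (57 - 34)/(57 - 31) ≡ 23/26 mod 59. 26⁻¹ ≡ 25 (mod 59), so λ ≡ 44.
  x = λ² - 31 - 57 = 1936 - 88 ≡ 19; y = λ·(31 - 19) - 34 ≡ 22. → (19, 22)
4G: (19, 22) + (57, 57). λ = (57 - 22)/(57 - 19) ≡ 35/38 mod 59. 38⁻¹ ≡ 14 (mod 59) since 38·14 = 532 ≡ 1, so λ ≡ 18.
  x = λ² - 19 - 57 = 324 - 76 ≡ 12; y = λ·(19 - 12) - 22 ≡ 45. → (12, 45)
5G: (12, 45) + (57, 57). λ = (57 - 45)/(57 - 12) ≡ 12/45 mod 59. 45⁻¹ ≡ 21 (mod 59), so λ ≡ 16.
  x = λ² - 12 - 57 = 256 - 69 ≡ 10; y = λ·(12 - 10) - 45 ≡ 46. → (10, 46)
6G: (10, 46) + (57, 57). λ = (57 - 46)/(57 - 10) ≡ 11/47 mod 59. 47⁻¹ ≡ 54 (mod 59) since 47·54 = 2538 ≡ 1, so λ ≡ 4.
  x = λ² - 10 - 57 = 16 - 67 ≡ 8; y = λ·(10 - 8) - 46 ≡ 21. → (8, 21)
7G: (8, 21) + (57, 57). λ = (57 - 21)/(57 - 8) ≡ 36/49 mod 59. 49⁻¹ ≡ 53 (mod 59), so λ ≡ 20.
  x = λ² - 8 - 57 = 400 - 65 ≡ 40; y = λ·(8 - 40) - 21 ≡ 47. → (40, 47)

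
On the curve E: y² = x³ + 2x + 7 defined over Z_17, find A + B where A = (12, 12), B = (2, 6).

(12, 12) + (2, 6). λ = (6 - 12)/(2 - 12) ≡ 11/7 mod 17. 7⁻¹ ≡ 5 (mod 17), so λ ≡ 4.
  x = λ² - 12 - 2 = 16 - 14 ≡ 2; y = λ·(12 - 2) - 12 ≡ 11. → (2, 11)

(2, 11)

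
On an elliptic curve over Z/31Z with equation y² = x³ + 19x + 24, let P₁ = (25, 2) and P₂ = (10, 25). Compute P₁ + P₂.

(25, 2) + (10, 25). λ = (25 - 2)/(10 - 25) ≡ 23/16 mod 31. 16⁻¹ ≡ 2 (mod 31), so λ ≡ 15.
  x = λ² - 25 - 10 = 225 - 35 ≡ 4; y = λ·(25 - 4) - 2 ≡ 3. → (4, 3)

(4, 3)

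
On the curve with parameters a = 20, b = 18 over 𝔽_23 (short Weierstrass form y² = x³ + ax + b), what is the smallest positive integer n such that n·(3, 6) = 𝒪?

2P: tangent at (3, 6): λ = (3·3² + 20)/(2·6) ≡ 1/12. 12⁻¹ ≡ 2 (mod 23) since 12·2 = 24 ≡ 1, so λ ≡ 1·2 ≡ 2.
  x = λ² - 3 - 3 = 4 - 6 ≡ 21; y = λ·(3 - 21) - 6 ≡ 4. → (21, 4)
3P: (21, 4) + (3, 6). λ = (6 - 4)/(3 - 21) ≡ 2/5 mod 23. 5⁻¹ ≡ 14 (mod 23) since 5·14 = 70 ≡ 1, so λ ≡ 5.
  x = λ² - 21 - 3 = 25 - 24 ≡ 1; y = λ·(21 - 1) - 4 ≡ 4. → (1, 4)
4P: (1, 4) + (3, 6). λ = (6 - 4)/(3 - 1) ≡ 2/2 mod 23. 2⁻¹ ≡ 12 (mod 23) since 2·12 = 24 ≡ 1, so λ ≡ 1.
  x = λ² - 1 - 3 = 1 - 4 ≡ 20; y = λ·(1 - 20) - 4 ≡ 0. → (20, 0)
5P: (20, 0) + (3, 6). λ = (6 - 0)/(3 - 20) ≡ 6/6 mod 23. 6⁻¹ ≡ 4 (mod 23), so λ ≡ 1.
  x = λ² - 20 - 3 = 1 - 23 ≡ 1; y = λ·(20 - 1) - 0 ≡ 19. → (1, 19)
6P: (1, 19) + (3, 6). λ = (6 - 19)/(3 - 1) ≡ 10/2 mod 23. 2⁻¹ ≡ 12 (mod 23), so λ ≡ 5.
  x = λ² - 1 - 3 = 25 - 4 ≡ 21; y = λ·(1 - 21) - 19 ≡ 19. → (21, 19)
7P: (21, 19) + (3, 6). λ = (6 - 19)/(3 - 21) ≡ 10/5 mod 23. 5⁻¹ ≡ 14 (mod 23), so λ ≡ 2.
  x = λ² - 21 - 3 = 4 - 24 ≡ 3; y = λ·(21 - 3) - 19 ≡ 17. → (3, 17)
8P: (3, 17) + (3, 6): same x and y₁ ≡ -y₂, so the sum is 𝒪.
8P = 𝒪, so the order is 8.

8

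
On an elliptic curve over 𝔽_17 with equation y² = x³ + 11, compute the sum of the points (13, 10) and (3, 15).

(13, 10) + (3, 15). λ = (15 - 10)/(3 - 13) ≡ 5/7 mod 17. 7⁻¹ ≡ 5 (mod 17), so λ ≡ 8.
  x = λ² - 13 - 3 = 64 - 16 ≡ 14; y = λ·(13 - 14) - 10 ≡ 16. → (14, 16)

(14, 16)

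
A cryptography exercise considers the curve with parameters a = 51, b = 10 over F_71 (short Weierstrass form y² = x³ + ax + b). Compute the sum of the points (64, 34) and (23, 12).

(0, 9)

(64, 34) + (23, 12). λ = (12 - 34)/(23 - 64) ≡ 49/30 mod 71. 30⁻¹ ≡ 45 (mod 71) since 30·45 = 1350 ≡ 1, so λ ≡ 4.
  x = λ² - 64 - 23 = 16 - 87 ≡ 0; y = λ·(64 - 0) - 34 ≡ 9. → (0, 9)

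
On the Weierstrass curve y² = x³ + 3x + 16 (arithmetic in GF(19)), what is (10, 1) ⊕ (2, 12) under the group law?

(8, 1)

(10, 1) + (2, 12). λ = (12 - 1)/(2 - 10) ≡ 11/11 mod 19. 11⁻¹ ≡ 7 (mod 19), so λ ≡ 1.
  x = λ² - 10 - 2 = 1 - 12 ≡ 8; y = λ·(10 - 8) - 1 ≡ 1. → (8, 1)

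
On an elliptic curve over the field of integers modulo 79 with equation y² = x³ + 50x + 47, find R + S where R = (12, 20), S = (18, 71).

(62, 29)

(12, 20) + (18, 71). λ = (71 - 20)/(18 - 12) ≡ 51/6 mod 79. 6⁻¹ ≡ 66 (mod 79), so λ ≡ 48.
  x = λ² - 12 - 18 = 2304 - 30 ≡ 62; y = λ·(12 - 62) - 20 ≡ 29. → (62, 29)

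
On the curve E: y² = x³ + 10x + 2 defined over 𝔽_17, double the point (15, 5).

(0, 11)

tangent at (15, 5): λ = (3·15² + 10)/(2·5) ≡ 5/10. 10⁻¹ ≡ 12 (mod 17) since 10·12 = 120 ≡ 1, so λ ≡ 5·12 ≡ 9.
  x = λ² - 15 - 15 = 81 - 30 ≡ 0; y = λ·(15 - 0) - 5 ≡ 11. → (0, 11)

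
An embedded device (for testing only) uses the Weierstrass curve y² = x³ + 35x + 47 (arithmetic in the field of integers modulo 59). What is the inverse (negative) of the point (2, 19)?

-(2, 19) = (2, -19 mod 59) = (2, 40).

(2, 40)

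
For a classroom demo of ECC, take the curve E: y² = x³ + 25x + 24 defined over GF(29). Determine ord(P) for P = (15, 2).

7

2P: tangent at (15, 2): λ = (3·15² + 25)/(2·2) ≡ 4/4. 4⁻¹ ≡ 22 (mod 29), so λ ≡ 4·22 ≡ 1.
  x = λ² - 15 - 15 = 1 - 30 ≡ 0; y = λ·(15 - 0) - 2 ≡ 13. → (0, 13)
3P: (0, 13) + (15, 2). λ = (2 - 13)/(15 - 0) ≡ 18/15 mod 29. 15⁻¹ ≡ 2 (mod 29) since 15·2 = 30 ≡ 1, so λ ≡ 7.
  x = λ² - 0 - 15 = 49 - 15 ≡ 5; y = λ·(0 - 5) - 13 ≡ 10. → (5, 10)
4P: (5, 10) + (15, 2). λ = (2 - 10)/(15 - 5) ≡ 21/10 mod 29. 10⁻¹ ≡ 3 (mod 29), so λ ≡ 5.
  x = λ² - 5 - 15 = 25 - 20 ≡ 5; y = λ·(5 - 5) - 10 ≡ 19. → (5, 19)
5P: (5, 19) + (15, 2). λ = (2 - 19)/(15 - 5) ≡ 12/10 mod 29. 10⁻¹ ≡ 3 (mod 29) since 10·3 = 30 ≡ 1, so λ ≡ 7.
  x = λ² - 5 - 15 = 49 - 20 ≡ 0; y = λ·(5 - 0) - 19 ≡ 16. → (0, 16)
6P: (0, 16) + (15, 2). λ = (2 - 16)/(15 - 0) ≡ 15/15 mod 29. 15⁻¹ ≡ 2 (mod 29) since 15·2 = 30 ≡ 1, so λ ≡ 1.
  x = λ² - 0 - 15 = 1 - 15 ≡ 15; y = λ·(0 - 15) - 16 ≡ 27. → (15, 27)
7P: (15, 27) + (15, 2): same x and y₁ ≡ -y₂, so the sum is O.
7P = O, so the order is 7.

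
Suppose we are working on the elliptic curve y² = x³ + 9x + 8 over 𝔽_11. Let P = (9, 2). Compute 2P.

tangent at (9, 2): λ = (3·9² + 9)/(2·2) ≡ 10/4. 4⁻¹ ≡ 3 (mod 11), so λ ≡ 10·3 ≡ 8.
  x = λ² - 9 - 9 = 64 - 18 ≡ 2; y = λ·(9 - 2) - 2 ≡ 10. → (2, 10)

(2, 10)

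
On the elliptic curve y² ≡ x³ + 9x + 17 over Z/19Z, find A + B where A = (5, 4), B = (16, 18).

(7, 9)

(5, 4) + (16, 18). λ = (18 - 4)/(16 - 5) ≡ 14/11 mod 19. 11⁻¹ ≡ 7 (mod 19), so λ ≡ 3.
  x = λ² - 5 - 16 = 9 - 21 ≡ 7; y = λ·(5 - 7) - 4 ≡ 9. → (7, 9)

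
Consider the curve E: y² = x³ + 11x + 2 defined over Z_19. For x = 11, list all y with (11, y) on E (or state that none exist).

none

x³ + 11x + 2 = 1454 ≡ 10 (mod 19).
10 is a non-residue mod 19; no y exists.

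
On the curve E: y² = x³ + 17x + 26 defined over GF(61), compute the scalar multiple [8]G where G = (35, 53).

(6, 51)

Repeated addition: build up to 8G.
2G: tangent at (35, 53): λ = (3·35² + 17)/(2·53) ≡ 32/45. 45⁻¹ ≡ 19 (mod 61), so λ ≡ 32·19 ≡ 59.
  x = λ² - 35 - 35 = 3481 - 70 ≡ 56; y = λ·(35 - 56) - 53 ≡ 50. → (56, 50)
3G: (56, 50) + (35, 53). λ = (53 - 50)/(35 - 56) ≡ 3/40 mod 61. 40⁻¹ ≡ 29 (mod 61), so λ ≡ 26.
  x = λ² - 56 - 35 = 676 - 91 ≡ 36; y = λ·(56 - 36) - 50 ≡ 43. → (36, 43)
4G: (36, 43) + (35, 53). λ = (53 - 43)/(35 - 36) ≡ 10/60 mod 61. 60⁻¹ ≡ 60 (mod 61), so λ ≡ 51.
  x = λ² - 36 - 35 = 2601 - 71 ≡ 29; y = λ·(36 - 29) - 43 ≡ 9. → (29, 9)
5G: (29, 9) + (35, 53). λ = (53 - 9)/(35 - 29) ≡ 44/6 mod 61. 6⁻¹ ≡ 51 (mod 61) since 6·51 = 306 ≡ 1, so λ ≡ 48.
  x = λ² - 29 - 35 = 2304 - 64 ≡ 44; y = λ·(29 - 44) - 9 ≡ 3. → (44, 3)
6G: (44, 3) + (35, 53). λ = (53 - 3)/(35 - 44) ≡ 50/52 mod 61. 52⁻¹ ≡ 27 (mod 61), so λ ≡ 8.
  x = λ² - 44 - 35 = 64 - 79 ≡ 46; y = λ·(44 - 46) - 3 ≡ 42. → (46, 42)
7G: (46, 42) + (35, 53). λ = (53 - 42)/(35 - 46) ≡ 11/50 mod 61. 50⁻¹ ≡ 11 (mod 61), so λ ≡ 60.
  x = λ² - 46 - 35 = 3600 - 81 ≡ 42; y = λ·(46 - 42) - 42 ≡ 15. → (42, 15)
8G: (42, 15) + (35, 53). λ = (53 - 15)/(35 - 42) ≡ 38/54 mod 61. 54⁻¹ ≡ 26 (mod 61), so λ ≡ 12.
  x = λ² - 42 - 35 = 144 - 77 ≡ 6; y = λ·(42 - 6) - 15 ≡ 51. → (6, 51)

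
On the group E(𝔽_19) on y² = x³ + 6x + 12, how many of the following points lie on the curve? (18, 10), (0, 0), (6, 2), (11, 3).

(18, 10): 10² ≡ 5, rhs ≡ 5 → on.
(0, 0): 0² ≡ 0, rhs ≡ 12 → off.
(6, 2): 2² ≡ 4, rhs ≡ 17 → off.
(11, 3): 3² ≡ 9, rhs ≡ 3 → off.

1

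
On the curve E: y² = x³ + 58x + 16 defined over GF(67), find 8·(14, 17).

Write Q = (14, 17).
Repeated addition: build up to 8Q.
2Q: tangent at (14, 17): λ = (3·14² + 58)/(2·17) ≡ 43/34. 34⁻¹ ≡ 2 (mod 67) since 34·2 = 68 ≡ 1, so λ ≡ 43·2 ≡ 19.
  x = λ² - 14 - 14 = 361 - 28 ≡ 65; y = λ·(14 - 65) - 17 ≡ 19. → (65, 19)
3Q: (65, 19) + (14, 17). λ = (17 - 19)/(14 - 65) ≡ 65/16 mod 67. 16⁻¹ ≡ 21 (mod 67) since 16·21 = 336 ≡ 1, so λ ≡ 25.
  x = λ² - 65 - 14 = 625 - 79 ≡ 10; y = λ·(65 - 10) - 19 ≡ 16. → (10, 16)
4Q: (10, 16) + (14, 17). λ = (17 - 16)/(14 - 10) ≡ 1/4 mod 67. 4⁻¹ ≡ 17 (mod 67), so λ ≡ 17.
  x = λ² - 10 - 14 = 289 - 24 ≡ 64; y = λ·(10 - 64) - 16 ≡ 4. → (64, 4)
5Q: (64, 4) + (14, 17). λ = (17 - 4)/(14 - 64) ≡ 13/17 mod 67. 17⁻¹ ≡ 4 (mod 67), so λ ≡ 52.
  x = λ² - 64 - 14 = 2704 - 78 ≡ 13; y = λ·(64 - 13) - 4 ≡ 35. → (13, 35)
6Q: (13, 35) + (14, 17). λ = (17 - 35)/(14 - 13) ≡ 49/1 mod 67. 1⁻¹ ≡ 1 (mod 67), so λ ≡ 49.
  x = λ² - 13 - 14 = 2401 - 27 ≡ 29; y = λ·(13 - 29) - 35 ≡ 52. → (29, 52)
7Q: (29, 52) + (14, 17). λ = (17 - 52)/(14 - 29) ≡ 32/52 mod 67. 52⁻¹ ≡ 58 (mod 67), so λ ≡ 47.
  x = λ² - 29 - 14 = 2209 - 43 ≡ 22; y = λ·(29 - 22) - 52 ≡ 9. → (22, 9)
8Q: (22, 9) + (14, 17). λ = (17 - 9)/(14 - 22) ≡ 8/59 mod 67. 59⁻¹ ≡ 25 (mod 67), so λ ≡ 66.
  x = λ² - 22 - 14 = 4356 - 36 ≡ 32; y = λ·(22 - 32) - 9 ≡ 1. → (32, 1)

(32, 1)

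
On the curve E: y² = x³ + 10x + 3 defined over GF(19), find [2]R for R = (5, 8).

tangent at (5, 8): λ = (3·5² + 10)/(2·8) ≡ 9/16. 16⁻¹ ≡ 6 (mod 19), so λ ≡ 9·6 ≡ 16.
  x = λ² - 5 - 5 = 256 - 10 ≡ 18; y = λ·(5 - 18) - 8 ≡ 12. → (18, 12)

(18, 12)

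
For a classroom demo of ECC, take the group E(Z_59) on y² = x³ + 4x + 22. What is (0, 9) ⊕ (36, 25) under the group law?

(13, 18)

(0, 9) + (36, 25). λ = (25 - 9)/(36 - 0) ≡ 16/36 mod 59. 36⁻¹ ≡ 41 (mod 59), so λ ≡ 7.
  x = λ² - 0 - 36 = 49 - 36 ≡ 13; y = λ·(0 - 13) - 9 ≡ 18. → (13, 18)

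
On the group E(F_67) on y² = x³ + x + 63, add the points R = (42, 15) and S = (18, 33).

(42, 15) + (18, 33). λ = (33 - 15)/(18 - 42) ≡ 18/43 mod 67. 43⁻¹ ≡ 53 (mod 67) since 43·53 = 2279 ≡ 1, so λ ≡ 16.
  x = λ² - 42 - 18 = 256 - 60 ≡ 62; y = λ·(42 - 62) - 15 ≡ 0. → (62, 0)

(62, 0)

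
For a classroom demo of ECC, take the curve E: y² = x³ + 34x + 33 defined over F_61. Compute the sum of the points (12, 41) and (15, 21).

(12, 41) + (15, 21). λ = (21 - 41)/(15 - 12) ≡ 41/3 mod 61. 3⁻¹ ≡ 41 (mod 61) since 3·41 = 123 ≡ 1, so λ ≡ 34.
  x = λ² - 12 - 15 = 1156 - 27 ≡ 31; y = λ·(12 - 31) - 41 ≡ 45. → (31, 45)

(31, 45)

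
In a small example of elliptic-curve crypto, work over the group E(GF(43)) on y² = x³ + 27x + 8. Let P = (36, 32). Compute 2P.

(30, 30)

tangent at (36, 32): λ = (3·36² + 27)/(2·32) ≡ 2/21. 21⁻¹ ≡ 41 (mod 43), so λ ≡ 2·41 ≡ 39.
  x = λ² - 36 - 36 = 1521 - 72 ≡ 30; y = λ·(36 - 30) - 32 ≡ 30. → (30, 30)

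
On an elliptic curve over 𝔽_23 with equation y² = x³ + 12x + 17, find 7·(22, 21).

O

Write Q = (22, 21).
Repeated addition: build up to 7Q.
2Q: tangent at (22, 21): λ = (3·22² + 12)/(2·21) ≡ 15/19. 19⁻¹ ≡ 17 (mod 23) since 19·17 = 323 ≡ 1, so λ ≡ 15·17 ≡ 2.
  x = λ² - 22 - 22 = 4 - 44 ≡ 6; y = λ·(22 - 6) - 21 ≡ 11. → (6, 11)
3Q: (6, 11) + (22, 21). λ = (21 - 11)/(22 - 6) ≡ 10/16 mod 23. 16⁻¹ ≡ 13 (mod 23) since 16·13 = 208 ≡ 1, so λ ≡ 15.
  x = λ² - 6 - 22 = 225 - 28 ≡ 13; y = λ·(6 - 13) - 11 ≡ 22. → (13, 22)
4Q: (13, 22) + (22, 21). λ = (21 - 22)/(22 - 13) ≡ 22/9 mod 23. 9⁻¹ ≡ 18 (mod 23), so λ ≡ 5.
  x = λ² - 13 - 22 = 25 - 35 ≡ 13; y = λ·(13 - 13) - 22 ≡ 1. → (13, 1)
5Q: (13, 1) + (22, 21). λ = (21 - 1)/(22 - 13) ≡ 20/9 mod 23. 9⁻¹ ≡ 18 (mod 23) since 9·18 = 162 ≡ 1, so λ ≡ 15.
  x = λ² - 13 - 22 = 225 - 35 ≡ 6; y = λ·(13 - 6) - 1 ≡ 12. → (6, 12)
6Q: (6, 12) + (22, 21). λ = (21 - 12)/(22 - 6) ≡ 9/16 mod 23. 16⁻¹ ≡ 13 (mod 23), so λ ≡ 2.
  x = λ² - 6 - 22 = 4 - 28 ≡ 22; y = λ·(6 - 22) - 12 ≡ 2. → (22, 2)
7Q: (22, 2) + (22, 21): same x and y₁ ≡ -y₂, so the sum is ∞.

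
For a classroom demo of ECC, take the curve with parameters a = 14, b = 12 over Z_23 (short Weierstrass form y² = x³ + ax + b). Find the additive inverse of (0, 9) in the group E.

-(0, 9) = (0, -9 mod 23) = (0, 14).

(0, 14)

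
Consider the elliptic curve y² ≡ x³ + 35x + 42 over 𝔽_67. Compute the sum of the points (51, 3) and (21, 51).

(19, 53)

(51, 3) + (21, 51). λ = (51 - 3)/(21 - 51) ≡ 48/37 mod 67. 37⁻¹ ≡ 29 (mod 67) since 37·29 = 1073 ≡ 1, so λ ≡ 52.
  x = λ² - 51 - 21 = 2704 - 72 ≡ 19; y = λ·(51 - 19) - 3 ≡ 53. → (19, 53)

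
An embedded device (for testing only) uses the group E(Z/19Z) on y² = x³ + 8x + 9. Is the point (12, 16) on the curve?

y² = 16² ≡ 9; x³ + 8x + 9 = 1833 ≡ 9 (mod 19). 9 = 9.

yes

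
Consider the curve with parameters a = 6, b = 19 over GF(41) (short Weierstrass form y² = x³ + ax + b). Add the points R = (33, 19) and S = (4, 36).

(8, 13)

(33, 19) + (4, 36). λ = (36 - 19)/(4 - 33) ≡ 17/12 mod 41. 12⁻¹ ≡ 24 (mod 41) since 12·24 = 288 ≡ 1, so λ ≡ 39.
  x = λ² - 33 - 4 = 1521 - 37 ≡ 8; y = λ·(33 - 8) - 19 ≡ 13. → (8, 13)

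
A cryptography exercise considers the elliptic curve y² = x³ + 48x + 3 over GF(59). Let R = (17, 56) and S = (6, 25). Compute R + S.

(22, 5)

(17, 56) + (6, 25). λ = (25 - 56)/(6 - 17) ≡ 28/48 mod 59. 48⁻¹ ≡ 16 (mod 59), so λ ≡ 35.
  x = λ² - 17 - 6 = 1225 - 23 ≡ 22; y = λ·(17 - 22) - 56 ≡ 5. → (22, 5)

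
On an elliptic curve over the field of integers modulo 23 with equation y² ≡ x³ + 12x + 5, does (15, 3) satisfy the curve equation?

no

y² = 3² ≡ 9; x³ + 12x + 5 = 3560 ≡ 18 (mod 23). 9 ≠ 18.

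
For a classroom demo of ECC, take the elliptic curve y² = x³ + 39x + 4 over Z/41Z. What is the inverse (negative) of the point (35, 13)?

-(35, 13) = (35, -13 mod 41) = (35, 28).

(35, 28)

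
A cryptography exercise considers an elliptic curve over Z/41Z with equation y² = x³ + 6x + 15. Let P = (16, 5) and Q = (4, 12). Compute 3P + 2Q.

First 3P:
Repeated addition: build up to 3P.
2P: tangent at (16, 5): λ = (3·16² + 6)/(2·5) ≡ 36/10. 10⁻¹ ≡ 37 (mod 41), so λ ≡ 36·37 ≡ 20.
  x = λ² - 16 - 16 = 400 - 32 ≡ 40; y = λ·(16 - 40) - 5 ≡ 7. → (40, 7)
3P: (40, 7) + (16, 5). λ = (5 - 7)/(16 - 40) ≡ 39/17 mod 41. 17⁻¹ ≡ 29 (mod 41), so λ ≡ 24.
  x = λ² - 40 - 16 = 576 - 56 ≡ 28; y = λ·(40 - 28) - 7 ≡ 35. → (28, 35)
3P = (28, 35).
Next 2Q:
Repeated addition: build up to 2Q.
2Q: tangent at (4, 12): λ = (3·4² + 6)/(2·12) ≡ 13/24. 24⁻¹ ≡ 12 (mod 41) since 24·12 = 288 ≡ 1, so λ ≡ 13·12 ≡ 33.
  x = λ² - 4 - 4 = 1089 - 8 ≡ 15; y = λ·(4 - 15) - 12 ≡ 35. → (15, 35)
2Q = (15, 35).
Finally 3P + 2Q:
(28, 35) + (15, 35). λ = (35 - 35)/(15 - 28) ≡ 0/28 mod 41. 28⁻¹ ≡ 22 (mod 41) since 28·22 = 616 ≡ 1, so λ ≡ 0.
  x = λ² - 28 - 15 = 0 - 43 ≡ 39; y = λ·(28 - 39) - 35 ≡ 6. → (39, 6)

(39, 6)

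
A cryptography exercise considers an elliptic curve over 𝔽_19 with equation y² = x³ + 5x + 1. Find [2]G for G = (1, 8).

(3, 10)

tangent at (1, 8): λ = (3·1² + 5)/(2·8) ≡ 8/16. 16⁻¹ ≡ 6 (mod 19), so λ ≡ 8·6 ≡ 10.
  x = λ² - 1 - 1 = 100 - 2 ≡ 3; y = λ·(1 - 3) - 8 ≡ 10. → (3, 10)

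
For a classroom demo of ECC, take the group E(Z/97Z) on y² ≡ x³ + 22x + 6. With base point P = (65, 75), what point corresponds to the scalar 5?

Double-and-add on 5 = (101)₂. Start with P = (65, 75) for the leading 1-bit.
double: tangent at (65, 75): λ = (3·65² + 22)/(2·75) ≡ 87/53. 53⁻¹ ≡ 11 (mod 97), so λ ≡ 87·11 ≡ 84.
  x = λ² - 65 - 65 = 7056 - 130 ≡ 39; y = λ·(65 - 39) - 75 ≡ 72. → (39, 72)
double: tangent at (39, 72): λ = (3·39² + 22)/(2·72) ≡ 26/47. 47⁻¹ ≡ 64 (mod 97), so λ ≡ 26·64 ≡ 15.
  x = λ² - 39 - 39 = 225 - 78 ≡ 50; y = λ·(39 - 50) - 72 ≡ 54. → (50, 54)
add P: (50, 54) + (65, 75). λ = (75 - 54)/(65 - 50) ≡ 21/15 mod 97. 15⁻¹ ≡ 13 (mod 97), so λ ≡ 79.
  x = λ² - 50 - 65 = 6241 - 115 ≡ 15; y = λ·(50 - 15) - 54 ≡ 92. → (15, 92)

(15, 92)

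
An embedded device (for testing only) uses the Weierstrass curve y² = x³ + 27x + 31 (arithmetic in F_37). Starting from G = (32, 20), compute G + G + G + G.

(36, 22)

Double-and-add on 4 = (100)₂. Start with G = (32, 20) for the leading 1-bit.
double: tangent at (32, 20): λ = (3·32² + 27)/(2·20) ≡ 28/3. 3⁻¹ ≡ 25 (mod 37) since 3·25 = 75 ≡ 1, so λ ≡ 28·25 ≡ 34.
  x = λ² - 32 - 32 = 1156 - 64 ≡ 19; y = λ·(32 - 19) - 20 ≡ 15. → (19, 15)
double: tangent at (19, 15): λ = (3·19² + 27)/(2·15) ≡ 0/30. 30⁻¹ ≡ 21 (mod 37), so λ ≡ 0·21 ≡ 0.
  x = λ² - 19 - 19 = 0 - 38 ≡ 36; y = λ·(19 - 36) - 15 ≡ 22. → (36, 22)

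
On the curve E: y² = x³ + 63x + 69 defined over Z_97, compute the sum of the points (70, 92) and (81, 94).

(27, 4)

(70, 92) + (81, 94). λ = (94 - 92)/(81 - 70) ≡ 2/11 mod 97. 11⁻¹ ≡ 53 (mod 97), so λ ≡ 9.
  x = λ² - 70 - 81 = 81 - 151 ≡ 27; y = λ·(70 - 27) - 92 ≡ 4. → (27, 4)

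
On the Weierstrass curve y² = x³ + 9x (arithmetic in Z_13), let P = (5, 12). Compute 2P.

(12, 9)

tangent at (5, 12): λ = (3·5² + 9)/(2·12) ≡ 6/11. 11⁻¹ ≡ 6 (mod 13) since 11·6 = 66 ≡ 1, so λ ≡ 6·6 ≡ 10.
  x = λ² - 5 - 5 = 100 - 10 ≡ 12; y = λ·(5 - 12) - 12 ≡ 9. → (12, 9)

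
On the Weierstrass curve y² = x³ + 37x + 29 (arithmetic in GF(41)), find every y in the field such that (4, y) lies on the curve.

6, 35

x³ + 37x + 29 = 241 ≡ 36 (mod 41).
Square roots of 36 mod 41: 6 and 35 (since 6² = 36 ≡ 36).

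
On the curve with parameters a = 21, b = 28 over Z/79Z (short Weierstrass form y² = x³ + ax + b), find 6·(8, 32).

Write G = (8, 32).
Repeated addition: build up to 6G.
2G: tangent at (8, 32): λ = (3·8² + 21)/(2·32) ≡ 55/64. 64⁻¹ ≡ 21 (mod 79), so λ ≡ 55·21 ≡ 49.
  x = λ² - 8 - 8 = 2401 - 16 ≡ 15; y = λ·(8 - 15) - 32 ≡ 20. → (15, 20)
3G: (15, 20) + (8, 32). λ = (32 - 20)/(8 - 15) ≡ 12/72 mod 79. 72⁻¹ ≡ 45 (mod 79), so λ ≡ 66.
  x = λ² - 15 - 8 = 4356 - 23 ≡ 67; y = λ·(15 - 67) - 20 ≡ 24. → (67, 24)
4G: (67, 24) + (8, 32). λ = (32 - 24)/(8 - 67) ≡ 8/20 mod 79. 20⁻¹ ≡ 4 (mod 79) since 20·4 = 80 ≡ 1, so λ ≡ 32.
  x = λ² - 67 - 8 = 1024 - 75 ≡ 1; y = λ·(67 - 1) - 24 ≡ 34. → (1, 34)
5G: (1, 34) + (8, 32). λ = (32 - 34)/(8 - 1) ≡ 77/7 mod 79. 7⁻¹ ≡ 34 (mod 79), so λ ≡ 11.
  x = λ² - 1 - 8 = 121 - 9 ≡ 33; y = λ·(1 - 33) - 34 ≡ 9. → (33, 9)
6G: (33, 9) + (8, 32). λ = (32 - 9)/(8 - 33) ≡ 23/54 mod 79. 54⁻¹ ≡ 60 (mod 79), so λ ≡ 37.
  x = λ² - 33 - 8 = 1369 - 41 ≡ 64; y = λ·(33 - 64) - 9 ≡ 29. → (64, 29)

(64, 29)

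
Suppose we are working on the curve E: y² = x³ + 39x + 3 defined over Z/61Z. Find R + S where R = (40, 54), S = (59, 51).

(9, 31)

(40, 54) + (59, 51). λ = (51 - 54)/(59 - 40) ≡ 58/19 mod 61. 19⁻¹ ≡ 45 (mod 61), so λ ≡ 48.
  x = λ² - 40 - 59 = 2304 - 99 ≡ 9; y = λ·(40 - 9) - 54 ≡ 31. → (9, 31)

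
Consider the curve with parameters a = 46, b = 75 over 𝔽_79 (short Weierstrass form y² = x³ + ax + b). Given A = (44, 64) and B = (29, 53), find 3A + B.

First 3A:
Repeated addition: build up to 3A.
2A: tangent at (44, 64): λ = (3·44² + 46)/(2·64) ≡ 8/49. 49⁻¹ ≡ 50 (mod 79) since 49·50 = 2450 ≡ 1, so λ ≡ 8·50 ≡ 5.
  x = λ² - 44 - 44 = 25 - 88 ≡ 16; y = λ·(44 - 16) - 64 ≡ 76. → (16, 76)
3A: (16, 76) + (44, 64). λ = (64 - 76)/(44 - 16) ≡ 67/28 mod 79. 28⁻¹ ≡ 48 (mod 79), so λ ≡ 56.
  x = λ² - 16 - 44 = 3136 - 60 ≡ 74; y = λ·(16 - 74) - 76 ≡ 73. → (74, 73)
3A = (74, 73).
Finally 3A + B:
(74, 73) + (29, 53). λ = (53 - 73)/(29 - 74) ≡ 59/34 mod 79. 34⁻¹ ≡ 7 (mod 79), so λ ≡ 18.
  x = λ² - 74 - 29 = 324 - 103 ≡ 63; y = λ·(74 - 63) - 73 ≡ 46. → (63, 46)

(63, 46)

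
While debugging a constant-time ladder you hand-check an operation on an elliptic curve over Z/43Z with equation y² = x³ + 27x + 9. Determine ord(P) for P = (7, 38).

5

2P: tangent at (7, 38): λ = (3·7² + 27)/(2·38) ≡ 2/33. 33⁻¹ ≡ 30 (mod 43), so λ ≡ 2·30 ≡ 17.
  x = λ² - 7 - 7 = 289 - 14 ≡ 17; y = λ·(7 - 17) - 38 ≡ 7. → (17, 7)
3P: (17, 7) + (7, 38). λ = (38 - 7)/(7 - 17) ≡ 31/33 mod 43. 33⁻¹ ≡ 30 (mod 43), so λ ≡ 27.
  x = λ² - 17 - 7 = 729 - 24 ≡ 17; y = λ·(17 - 17) - 7 ≡ 36. → (17, 36)
4P: (17, 36) + (7, 38). λ = (38 - 36)/(7 - 17) ≡ 2/33 mod 43. 33⁻¹ ≡ 30 (mod 43), so λ ≡ 17.
  x = λ² - 17 - 7 = 289 - 24 ≡ 7; y = λ·(17 - 7) - 36 ≡ 5. → (7, 5)
5P: (7, 5) + (7, 38): same x and y₁ ≡ -y₂, so the sum is O.
5P = O, so the order is 5.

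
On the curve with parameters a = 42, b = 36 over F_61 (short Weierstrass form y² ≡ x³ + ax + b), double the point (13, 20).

tangent at (13, 20): λ = (3·13² + 42)/(2·20) ≡ 0/40. 40⁻¹ ≡ 29 (mod 61) since 40·29 = 1160 ≡ 1, so λ ≡ 0·29 ≡ 0.
  x = λ² - 13 - 13 = 0 - 26 ≡ 35; y = λ·(13 - 35) - 20 ≡ 41. → (35, 41)

(35, 41)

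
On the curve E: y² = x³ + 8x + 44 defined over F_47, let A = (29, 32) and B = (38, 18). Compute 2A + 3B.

(17, 39)

First 2A:
Repeated addition: build up to 2A.
2A: tangent at (29, 32): λ = (3·29² + 8)/(2·32) ≡ 40/17. 17⁻¹ ≡ 36 (mod 47), so λ ≡ 40·36 ≡ 30.
  x = λ² - 29 - 29 = 900 - 58 ≡ 43; y = λ·(29 - 43) - 32 ≡ 18. → (43, 18)
2A = (43, 18).
Next 3B:
Repeated addition: build up to 3B.
2B: tangent at (38, 18): λ = (3·38² + 8)/(2·18) ≡ 16/36. 36⁻¹ ≡ 17 (mod 47), so λ ≡ 16·17 ≡ 37.
  x = λ² - 38 - 38 = 1369 - 76 ≡ 24; y = λ·(38 - 24) - 18 ≡ 30. → (24, 30)
3B: (24, 30) + (38, 18). λ = (18 - 30)/(38 - 24) ≡ 35/14 mod 47. 14⁻¹ ≡ 37 (mod 47) since 14·37 = 518 ≡ 1, so λ ≡ 26.
  x = λ² - 24 - 38 = 676 - 62 ≡ 3; y = λ·(24 - 3) - 30 ≡ 46. → (3, 46)
3B = (3, 46).
Finally 2A + 3B:
(43, 18) + (3, 46). λ = (46 - 18)/(3 - 43) ≡ 28/7 mod 47. 7⁻¹ ≡ 27 (mod 47), so λ ≡ 4.
  x = λ² - 43 - 3 = 16 - 46 ≡ 17; y = λ·(43 - 17) - 18 ≡ 39. → (17, 39)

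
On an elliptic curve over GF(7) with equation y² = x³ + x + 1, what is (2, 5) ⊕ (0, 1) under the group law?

(2, 5) + (0, 1). λ = (1 - 5)/(0 - 2) ≡ 3/5 mod 7. 5⁻¹ ≡ 3 (mod 7), so λ ≡ 2.
  x = λ² - 2 - 0 = 4 - 2 ≡ 2; y = λ·(2 - 2) - 5 ≡ 2. → (2, 2)

(2, 2)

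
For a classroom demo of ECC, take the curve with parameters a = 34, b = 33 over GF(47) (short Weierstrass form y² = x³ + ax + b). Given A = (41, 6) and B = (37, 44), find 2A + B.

(7, 12)

First 2A:
Repeated addition: build up to 2A.
2A: tangent at (41, 6): λ = (3·41² + 34)/(2·6) ≡ 1/12. 12⁻¹ ≡ 4 (mod 47), so λ ≡ 1·4 ≡ 4.
  x = λ² - 41 - 41 = 16 - 82 ≡ 28; y = λ·(41 - 28) - 6 ≡ 46. → (28, 46)
2A = (28, 46).
Finally 2A + B:
(28, 46) + (37, 44). λ = (44 - 46)/(37 - 28) ≡ 45/9 mod 47. 9⁻¹ ≡ 21 (mod 47) since 9·21 = 189 ≡ 1, so λ ≡ 5.
  x = λ² - 28 - 37 = 25 - 65 ≡ 7; y = λ·(28 - 7) - 46 ≡ 12. → (7, 12)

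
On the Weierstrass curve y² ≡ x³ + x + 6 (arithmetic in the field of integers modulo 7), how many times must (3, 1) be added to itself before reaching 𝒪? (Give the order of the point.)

2P: tangent at (3, 1): λ = (3·3² + 1)/(2·1) ≡ 0/2. 2⁻¹ ≡ 4 (mod 7) since 2·4 = 8 ≡ 1, so λ ≡ 0·4 ≡ 0.
  x = λ² - 3 - 3 = 0 - 6 ≡ 1; y = λ·(3 - 1) - 1 ≡ 6. → (1, 6)
3P: (1, 6) + (3, 1). λ = (1 - 6)/(3 - 1) ≡ 2/2 mod 7. 2⁻¹ ≡ 4 (mod 7), so λ ≡ 1.
  x = λ² - 1 - 3 = 1 - 4 ≡ 4; y = λ·(1 - 4) - 6 ≡ 5. → (4, 5)
4P: (4, 5) + (3, 1). λ = (1 - 5)/(3 - 4) ≡ 3/6 mod 7. 6⁻¹ ≡ 6 (mod 7), so λ ≡ 4.
  x = λ² - 4 - 3 = 16 - 7 ≡ 2; y = λ·(4 - 2) - 5 ≡ 3. → (2, 3)
5P: (2, 3) + (3, 1). λ = (1 - 3)/(3 - 2) ≡ 5/1 mod 7. 1⁻¹ ≡ 1 (mod 7) since 1·1 = 1 ≡ 1, so λ ≡ 5.
  x = λ² - 2 - 3 = 25 - 5 ≡ 6; y = λ·(2 - 6) - 3 ≡ 5. → (6, 5)
6P: (6, 5) + (3, 1). λ = (1 - 5)/(3 - 6) ≡ 3/4 mod 7. 4⁻¹ ≡ 2 (mod 7) since 4·2 = 8 ≡ 1, so λ ≡ 6.
  x = λ² - 6 - 3 = 36 - 9 ≡ 6; y = λ·(6 - 6) - 5 ≡ 2. → (6, 2)
7P: (6, 2) + (3, 1). λ = (1 - 2)/(3 - 6) ≡ 6/4 mod 7. 4⁻¹ ≡ 2 (mod 7) since 4·2 = 8 ≡ 1, so λ ≡ 5.
  x = λ² - 6 - 3 = 25 - 9 ≡ 2; y = λ·(6 - 2) - 2 ≡ 4. → (2, 4)
8P: (2, 4) + (3, 1). λ = (1 - 4)/(3 - 2) ≡ 4/1 mod 7. 1⁻¹ ≡ 1 (mod 7) since 1·1 = 1 ≡ 1, so λ ≡ 4.
  x = λ² - 2 - 3 = 16 - 5 ≡ 4; y = λ·(2 - 4) - 4 ≡ 2. → (4, 2)
9P: (4, 2) + (3, 1). λ = (1 - 2)/(3 - 4) ≡ 6/6 mod 7. 6⁻¹ ≡ 6 (mod 7) since 6·6 = 36 ≡ 1, so λ ≡ 1.
  x = λ² - 4 - 3 = 1 - 7 ≡ 1; y = λ·(4 - 1) - 2 ≡ 1. → (1, 1)
10P: (1, 1) + (3, 1). λ = (1 - 1)/(3 - 1) ≡ 0/2 mod 7. 2⁻¹ ≡ 4 (mod 7), so λ ≡ 0.
  x = λ² - 1 - 3 = 0 - 4 ≡ 3; y = λ·(1 - 3) - 1 ≡ 6. → (3, 6)
11P: (3, 6) + (3, 1): same x and y₁ ≡ -y₂, so the sum is 𝒪.
11P = 𝒪, so the order is 11.

11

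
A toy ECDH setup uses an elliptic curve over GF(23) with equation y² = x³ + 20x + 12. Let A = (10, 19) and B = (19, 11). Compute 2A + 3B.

First 2A:
Repeated addition: build up to 2A.
2A: tangent at (10, 19): λ = (3·10² + 20)/(2·19) ≡ 21/15. 15⁻¹ ≡ 20 (mod 23) since 15·20 = 300 ≡ 1, so λ ≡ 21·20 ≡ 6.
  x = λ² - 10 - 10 = 36 - 20 ≡ 16; y = λ·(10 - 16) - 19 ≡ 14. → (16, 14)
2A = (16, 14).
Next 3B:
Repeated addition: build up to 3B.
2B: tangent at (19, 11): λ = (3·19² + 20)/(2·11) ≡ 22/22. 22⁻¹ ≡ 22 (mod 23), so λ ≡ 22·22 ≡ 1.
  x = λ² - 19 - 19 = 1 - 38 ≡ 9; y = λ·(19 - 9) - 11 ≡ 22. → (9, 22)
3B: (9, 22) + (19, 11). λ = (11 - 22)/(19 - 9) ≡ 12/10 mod 23. 10⁻¹ ≡ 7 (mod 23) since 10·7 = 70 ≡ 1, so λ ≡ 15.
  x = λ² - 9 - 19 = 225 - 28 ≡ 13; y = λ·(9 - 13) - 22 ≡ 10. → (13, 10)
3B = (13, 10).
Finally 2A + 3B:
(16, 14) + (13, 10). λ = (10 - 14)/(13 - 16) ≡ 19/20 mod 23. 20⁻¹ ≡ 15 (mod 23), so λ ≡ 9.
  x = λ² - 16 - 13 = 81 - 29 ≡ 6; y = λ·(16 - 6) - 14 ≡ 7. → (6, 7)

(6, 7)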